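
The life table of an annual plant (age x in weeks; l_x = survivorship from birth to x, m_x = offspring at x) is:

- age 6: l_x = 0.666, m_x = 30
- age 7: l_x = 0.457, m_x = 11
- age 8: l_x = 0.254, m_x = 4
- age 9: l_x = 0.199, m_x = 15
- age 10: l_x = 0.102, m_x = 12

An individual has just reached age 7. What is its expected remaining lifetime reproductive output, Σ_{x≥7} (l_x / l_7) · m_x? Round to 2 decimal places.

22.43

l_7 = 0.457. Conditional survival from age 7 to x is l_x / l_7.
  x=7: (0.457/0.457) × 11 = 11.0000
  x=8: (0.254/0.457) × 4 = 2.2232
  x=9: (0.199/0.457) × 15 = 6.5317
  x=10: (0.102/0.457) × 12 = 2.6783
Sum = 11.0000 + 2.2232 + 6.5317 + 2.6783 = 22.4333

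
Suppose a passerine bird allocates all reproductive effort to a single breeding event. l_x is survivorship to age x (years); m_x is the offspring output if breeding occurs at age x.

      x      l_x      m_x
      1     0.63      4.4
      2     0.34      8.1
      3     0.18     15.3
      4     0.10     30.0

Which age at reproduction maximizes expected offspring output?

4

Expected offspring if breeding at age x = l_x × m_x:
  age 1: 0.63 × 4.4 = 2.772
  age 2: 0.34 × 8.1 = 2.754
  age 3: 0.18 × 15.3 = 2.754
  age 4: 0.10 × 30.0 = 3.000
Maximum at age 4 (3.000).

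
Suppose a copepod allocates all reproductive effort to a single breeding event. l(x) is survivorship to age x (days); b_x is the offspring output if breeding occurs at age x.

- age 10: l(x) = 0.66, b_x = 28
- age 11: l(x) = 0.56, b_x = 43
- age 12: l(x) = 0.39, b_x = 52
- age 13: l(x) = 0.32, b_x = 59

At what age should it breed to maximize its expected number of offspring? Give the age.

11

Expected offspring if breeding at age x = l(x) × b_x:
  age 10: 0.66 × 28 = 18.480
  age 11: 0.56 × 43 = 24.080
  age 12: 0.39 × 52 = 20.280
  age 13: 0.32 × 59 = 18.880
Maximum at age 11 (24.080).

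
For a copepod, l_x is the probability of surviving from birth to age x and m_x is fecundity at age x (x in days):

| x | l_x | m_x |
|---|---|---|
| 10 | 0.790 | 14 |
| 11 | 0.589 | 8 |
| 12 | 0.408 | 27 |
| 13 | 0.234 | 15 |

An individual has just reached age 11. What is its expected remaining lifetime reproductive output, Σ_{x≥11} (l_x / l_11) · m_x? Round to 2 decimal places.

l_11 = 0.589. Conditional survival from age 11 to x is l_x / l_11.
  x=11: (0.589/0.589) × 8 = 8.0000
  x=12: (0.408/0.589) × 27 = 18.7029
  x=13: (0.234/0.589) × 15 = 5.9593
Sum = 8.0000 + 18.7029 + 5.9593 = 32.6621

32.66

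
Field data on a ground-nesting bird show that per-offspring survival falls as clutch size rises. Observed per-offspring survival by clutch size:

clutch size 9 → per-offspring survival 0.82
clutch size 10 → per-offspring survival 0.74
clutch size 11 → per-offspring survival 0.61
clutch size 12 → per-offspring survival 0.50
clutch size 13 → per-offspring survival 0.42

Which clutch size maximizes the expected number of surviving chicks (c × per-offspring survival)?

10

Expected surviving chicks = c × s(c):
  c=9: 9 × 0.82 = 7.380
  c=10: 10 × 0.74 = 7.400
  c=11: 11 × 0.61 = 6.710
  c=12: 12 × 0.50 = 6.000
  c=13: 13 × 0.42 = 5.460
Maximum at c = 10 (7.400 surviving chicks).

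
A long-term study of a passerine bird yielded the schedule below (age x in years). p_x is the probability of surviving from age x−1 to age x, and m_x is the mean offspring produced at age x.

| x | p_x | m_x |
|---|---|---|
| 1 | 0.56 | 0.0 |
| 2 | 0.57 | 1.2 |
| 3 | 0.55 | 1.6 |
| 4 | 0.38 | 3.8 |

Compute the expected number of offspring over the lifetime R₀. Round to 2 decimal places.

0.92

Survivorship from birth: l_x = p_1·p_2·…·p_x.
  l_1 = 0.56000
  l_2 = 0.31920
  l_3 = 0.17556
  l_4 = 0.06671
R₀ = Σ l_x m_x:
  age 1: 0.56000 × 0.0 = 0.0000
  age 2: 0.31920 × 1.2 = 0.3830
  age 3: 0.17556 × 1.6 = 0.2809
  age 4: 0.06671 × 3.8 = 0.2535
R₀ = 0.0000 + 0.3830 + 0.2809 + 0.2535 = 0.9174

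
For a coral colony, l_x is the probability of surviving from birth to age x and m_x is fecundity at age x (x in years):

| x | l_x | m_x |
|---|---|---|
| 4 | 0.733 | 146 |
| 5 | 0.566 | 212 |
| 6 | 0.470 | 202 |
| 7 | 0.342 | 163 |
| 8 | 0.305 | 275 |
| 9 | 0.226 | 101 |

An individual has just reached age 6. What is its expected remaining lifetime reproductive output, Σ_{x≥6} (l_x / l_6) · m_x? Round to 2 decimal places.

l_6 = 0.470. Conditional survival from age 6 to x is l_x / l_6.
  x=6: (0.470/0.470) × 202 = 202.0000
  x=7: (0.342/0.470) × 163 = 118.6085
  x=8: (0.305/0.470) × 275 = 178.4574
  x=9: (0.226/0.470) × 101 = 48.5660
Sum = 202.0000 + 118.6085 + 178.4574 + 48.5660 = 547.6319

547.63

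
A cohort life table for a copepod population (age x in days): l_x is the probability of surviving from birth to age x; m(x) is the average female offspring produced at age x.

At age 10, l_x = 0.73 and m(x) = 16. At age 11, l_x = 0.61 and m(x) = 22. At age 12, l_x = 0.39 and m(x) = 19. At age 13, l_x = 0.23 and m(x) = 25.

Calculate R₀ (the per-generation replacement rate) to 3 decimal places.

38.260

R₀ = Σ l_x m(x):
  age 10: 0.73 × 16 = 11.6800
  age 11: 0.61 × 22 = 13.4200
  age 12: 0.39 × 19 = 7.4100
  age 13: 0.23 × 25 = 5.7500
R₀ = 11.6800 + 13.4200 + 7.4100 + 5.7500 = 38.2600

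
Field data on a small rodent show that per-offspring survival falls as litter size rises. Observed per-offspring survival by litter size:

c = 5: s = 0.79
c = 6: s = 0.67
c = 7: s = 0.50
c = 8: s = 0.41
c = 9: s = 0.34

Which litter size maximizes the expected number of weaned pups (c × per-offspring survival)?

6

Expected weaned pups = c × s(c):
  c=5: 5 × 0.79 = 3.950
  c=6: 6 × 0.67 = 4.020
  c=7: 7 × 0.50 = 3.500
  c=8: 8 × 0.41 = 3.280
  c=9: 9 × 0.34 = 3.060
Maximum at c = 6 (4.020 weaned pups).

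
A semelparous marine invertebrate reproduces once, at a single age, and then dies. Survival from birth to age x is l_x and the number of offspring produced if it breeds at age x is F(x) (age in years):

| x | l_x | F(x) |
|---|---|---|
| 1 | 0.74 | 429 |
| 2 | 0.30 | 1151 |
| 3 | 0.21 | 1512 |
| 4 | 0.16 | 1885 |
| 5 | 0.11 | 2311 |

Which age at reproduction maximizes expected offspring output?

2

Expected offspring if breeding at age x = l_x × F(x):
  age 1: 0.74 × 429 = 317.460
  age 2: 0.30 × 1151 = 345.300
  age 3: 0.21 × 1512 = 317.520
  age 4: 0.16 × 1885 = 301.600
  age 5: 0.11 × 2311 = 254.210
Maximum at age 2 (345.300).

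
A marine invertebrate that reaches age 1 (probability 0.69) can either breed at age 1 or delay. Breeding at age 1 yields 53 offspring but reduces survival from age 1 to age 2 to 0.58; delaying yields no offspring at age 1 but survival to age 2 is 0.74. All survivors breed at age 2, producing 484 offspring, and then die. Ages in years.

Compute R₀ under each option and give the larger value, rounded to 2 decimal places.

breed at age 1: R₀ = 0.69 × (53 + 0.58 × 484) = 0.69 × 333.7200 = 230.2668
delay to age 2: R₀ = 0.69 × (0.74 × 484) = 0.69 × 358.1600 = 247.1304
Higher: delay to age 2 (247.1304).

247.13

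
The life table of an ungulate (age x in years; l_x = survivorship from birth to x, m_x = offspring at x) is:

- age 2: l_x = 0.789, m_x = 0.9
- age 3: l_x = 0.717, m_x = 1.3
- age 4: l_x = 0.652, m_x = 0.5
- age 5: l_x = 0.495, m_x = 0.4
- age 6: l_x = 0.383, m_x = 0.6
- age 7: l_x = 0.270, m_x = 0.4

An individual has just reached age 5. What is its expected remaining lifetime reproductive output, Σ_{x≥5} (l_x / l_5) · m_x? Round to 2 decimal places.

l_5 = 0.495. Conditional survival from age 5 to x is l_x / l_5.
  x=5: (0.495/0.495) × 0.4 = 0.4000
  x=6: (0.383/0.495) × 0.6 = 0.4642
  x=7: (0.270/0.495) × 0.4 = 0.2182
Sum = 0.4000 + 0.4642 + 0.2182 = 1.0824

1.08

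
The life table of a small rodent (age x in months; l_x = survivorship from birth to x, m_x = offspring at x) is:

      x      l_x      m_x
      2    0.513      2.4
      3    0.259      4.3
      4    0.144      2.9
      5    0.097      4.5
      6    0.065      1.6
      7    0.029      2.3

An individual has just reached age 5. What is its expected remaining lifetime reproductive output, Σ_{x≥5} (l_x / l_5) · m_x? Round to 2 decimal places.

l_5 = 0.097. Conditional survival from age 5 to x is l_x / l_5.
  x=5: (0.097/0.097) × 4.5 = 4.5000
  x=6: (0.065/0.097) × 1.6 = 1.0722
  x=7: (0.029/0.097) × 2.3 = 0.6876
Sum = 4.5000 + 1.0722 + 0.6876 = 6.2598

6.26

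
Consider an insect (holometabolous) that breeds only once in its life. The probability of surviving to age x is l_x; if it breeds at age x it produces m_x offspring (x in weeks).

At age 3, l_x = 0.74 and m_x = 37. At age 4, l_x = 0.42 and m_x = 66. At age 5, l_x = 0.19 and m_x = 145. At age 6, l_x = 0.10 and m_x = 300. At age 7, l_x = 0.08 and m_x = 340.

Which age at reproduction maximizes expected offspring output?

Expected offspring if breeding at age x = l_x × m_x:
  age 3: 0.74 × 37 = 27.380
  age 4: 0.42 × 66 = 27.720
  age 5: 0.19 × 145 = 27.550
  age 6: 0.10 × 300 = 30.000
  age 7: 0.08 × 340 = 27.200
Maximum at age 6 (30.000).

6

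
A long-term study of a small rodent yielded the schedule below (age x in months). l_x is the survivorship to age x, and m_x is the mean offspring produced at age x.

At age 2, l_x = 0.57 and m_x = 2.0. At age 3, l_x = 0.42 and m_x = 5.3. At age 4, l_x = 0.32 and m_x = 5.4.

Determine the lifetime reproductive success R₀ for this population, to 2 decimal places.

5.09

R₀ = Σ l_x m_x:
  age 2: 0.57 × 2.0 = 1.1400
  age 3: 0.42 × 5.3 = 2.2260
  age 4: 0.32 × 5.4 = 1.7280
R₀ = 1.1400 + 2.2260 + 1.7280 = 5.0940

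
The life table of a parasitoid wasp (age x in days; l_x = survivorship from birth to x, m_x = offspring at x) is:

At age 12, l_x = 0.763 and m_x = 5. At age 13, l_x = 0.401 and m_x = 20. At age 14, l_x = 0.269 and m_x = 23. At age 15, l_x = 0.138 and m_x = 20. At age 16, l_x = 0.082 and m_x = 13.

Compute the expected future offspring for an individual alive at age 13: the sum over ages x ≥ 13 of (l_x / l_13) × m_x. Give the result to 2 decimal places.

44.97

l_13 = 0.401. Conditional survival from age 13 to x is l_x / l_13.
  x=13: (0.401/0.401) × 20 = 20.0000
  x=14: (0.269/0.401) × 23 = 15.4289
  x=15: (0.138/0.401) × 20 = 6.8828
  x=16: (0.082/0.401) × 13 = 2.6584
Sum = 20.0000 + 15.4289 + 6.8828 + 2.6584 = 44.9701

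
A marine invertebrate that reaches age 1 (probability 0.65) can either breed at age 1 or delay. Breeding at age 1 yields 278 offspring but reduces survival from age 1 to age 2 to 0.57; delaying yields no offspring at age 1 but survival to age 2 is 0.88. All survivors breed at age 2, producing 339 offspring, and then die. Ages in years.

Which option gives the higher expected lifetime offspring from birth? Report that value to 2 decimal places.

306.30

breed at age 1: R₀ = 0.65 × (278 + 0.57 × 339) = 0.65 × 471.2300 = 306.2995
delay to age 2: R₀ = 0.65 × (0.88 × 339) = 0.65 × 298.3200 = 193.9080
Higher: breed at age 1 (306.2995).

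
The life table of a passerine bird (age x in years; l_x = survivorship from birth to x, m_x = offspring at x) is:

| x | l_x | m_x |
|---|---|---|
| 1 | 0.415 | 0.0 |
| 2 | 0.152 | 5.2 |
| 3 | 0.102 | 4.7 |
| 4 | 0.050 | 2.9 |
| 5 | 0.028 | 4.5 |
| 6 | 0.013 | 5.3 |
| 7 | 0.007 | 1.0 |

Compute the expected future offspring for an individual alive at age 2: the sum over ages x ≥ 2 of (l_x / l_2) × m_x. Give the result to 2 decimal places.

l_2 = 0.152. Conditional survival from age 2 to x is l_x / l_2.
  x=2: (0.152/0.152) × 5.2 = 5.2000
  x=3: (0.102/0.152) × 4.7 = 3.1539
  x=4: (0.050/0.152) × 2.9 = 0.9539
  x=5: (0.028/0.152) × 4.5 = 0.8289
  x=6: (0.013/0.152) × 5.3 = 0.4533
  x=7: (0.007/0.152) × 1.0 = 0.0461
Sum = 5.2000 + 3.1539 + 0.9539 + 0.8289 + 0.4533 + 0.0461 = 10.6362

10.64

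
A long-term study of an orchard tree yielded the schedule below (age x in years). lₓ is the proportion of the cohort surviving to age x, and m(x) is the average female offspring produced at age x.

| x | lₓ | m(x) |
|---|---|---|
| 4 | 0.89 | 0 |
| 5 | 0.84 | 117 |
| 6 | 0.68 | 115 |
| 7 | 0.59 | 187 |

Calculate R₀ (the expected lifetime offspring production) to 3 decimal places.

R₀ = Σ lₓ m(x):
  age 4: 0.89 × 0 = 0.0000
  age 5: 0.84 × 117 = 98.2800
  age 6: 0.68 × 115 = 78.2000
  age 7: 0.59 × 187 = 110.3300
R₀ = 0.0000 + 98.2800 + 78.2000 + 110.3300 = 286.8100

286.810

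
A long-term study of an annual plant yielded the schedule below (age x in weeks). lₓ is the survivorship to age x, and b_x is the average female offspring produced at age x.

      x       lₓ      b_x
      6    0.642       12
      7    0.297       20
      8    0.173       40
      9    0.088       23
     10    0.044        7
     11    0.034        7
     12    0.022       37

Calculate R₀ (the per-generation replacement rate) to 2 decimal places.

23.95

R₀ = Σ lₓ b_x:
  age 6: 0.642 × 12 = 7.7040
  age 7: 0.297 × 20 = 5.9400
  age 8: 0.173 × 40 = 6.9200
  age 9: 0.088 × 23 = 2.0240
  age 10: 0.044 × 7 = 0.3080
  age 11: 0.034 × 7 = 0.2380
  age 12: 0.022 × 37 = 0.8140
R₀ = 7.7040 + 5.9400 + 6.9200 + 2.0240 + 0.3080 + 0.2380 + 0.8140 = 23.9480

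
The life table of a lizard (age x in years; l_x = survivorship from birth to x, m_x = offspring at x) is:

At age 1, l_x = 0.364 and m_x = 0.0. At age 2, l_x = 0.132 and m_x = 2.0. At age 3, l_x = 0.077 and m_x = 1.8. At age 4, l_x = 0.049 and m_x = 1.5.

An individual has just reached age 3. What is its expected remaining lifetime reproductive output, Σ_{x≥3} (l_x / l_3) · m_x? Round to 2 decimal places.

2.75

l_3 = 0.077. Conditional survival from age 3 to x is l_x / l_3.
  x=3: (0.077/0.077) × 1.8 = 1.8000
  x=4: (0.049/0.077) × 1.5 = 0.9545
Sum = 1.8000 + 0.9545 = 2.7545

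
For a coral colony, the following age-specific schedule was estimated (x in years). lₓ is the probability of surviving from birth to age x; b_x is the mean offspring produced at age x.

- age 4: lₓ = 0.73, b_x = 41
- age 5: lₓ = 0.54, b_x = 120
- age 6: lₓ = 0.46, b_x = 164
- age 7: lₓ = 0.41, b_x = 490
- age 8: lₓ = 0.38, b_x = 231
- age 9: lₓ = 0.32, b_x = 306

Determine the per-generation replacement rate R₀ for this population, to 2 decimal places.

556.77

R₀ = Σ lₓ b_x:
  age 4: 0.73 × 41 = 29.9300
  age 5: 0.54 × 120 = 64.8000
  age 6: 0.46 × 164 = 75.4400
  age 7: 0.41 × 490 = 200.9000
  age 8: 0.38 × 231 = 87.7800
  age 9: 0.32 × 306 = 97.9200
R₀ = 29.9300 + 64.8000 + 75.4400 + 200.9000 + 87.7800 + 97.9200 = 556.7700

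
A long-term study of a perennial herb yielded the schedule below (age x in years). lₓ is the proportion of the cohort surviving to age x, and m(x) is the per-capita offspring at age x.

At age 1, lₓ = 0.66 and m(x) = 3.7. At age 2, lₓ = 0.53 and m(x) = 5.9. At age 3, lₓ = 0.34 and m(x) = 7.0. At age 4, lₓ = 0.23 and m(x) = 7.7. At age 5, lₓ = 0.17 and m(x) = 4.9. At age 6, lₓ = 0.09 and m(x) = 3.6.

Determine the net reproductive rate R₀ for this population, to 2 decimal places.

R₀ = Σ lₓ m(x):
  age 1: 0.66 × 3.7 = 2.4420
  age 2: 0.53 × 5.9 = 3.1270
  age 3: 0.34 × 7.0 = 2.3800
  age 4: 0.23 × 7.7 = 1.7710
  age 5: 0.17 × 4.9 = 0.8330
  age 6: 0.09 × 3.6 = 0.3240
R₀ = 2.4420 + 3.1270 + 2.3800 + 1.7710 + 0.8330 + 0.3240 = 10.8770

10.88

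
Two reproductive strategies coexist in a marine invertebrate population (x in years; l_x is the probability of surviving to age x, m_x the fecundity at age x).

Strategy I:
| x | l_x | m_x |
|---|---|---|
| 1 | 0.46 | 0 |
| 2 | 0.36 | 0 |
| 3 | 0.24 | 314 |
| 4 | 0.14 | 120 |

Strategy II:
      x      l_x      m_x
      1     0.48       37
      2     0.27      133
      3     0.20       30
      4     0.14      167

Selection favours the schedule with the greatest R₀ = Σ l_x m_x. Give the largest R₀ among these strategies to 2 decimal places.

92.16

Strategy I: R₀ = 0.46×0 + 0.36×0 + 0.24×314 + 0.14×120 = 92.1600
Strategy II: R₀ = 0.48×37 + 0.27×133 + 0.20×30 + 0.14×167 = 83.0500
Highest R₀: strategy I with 92.1600.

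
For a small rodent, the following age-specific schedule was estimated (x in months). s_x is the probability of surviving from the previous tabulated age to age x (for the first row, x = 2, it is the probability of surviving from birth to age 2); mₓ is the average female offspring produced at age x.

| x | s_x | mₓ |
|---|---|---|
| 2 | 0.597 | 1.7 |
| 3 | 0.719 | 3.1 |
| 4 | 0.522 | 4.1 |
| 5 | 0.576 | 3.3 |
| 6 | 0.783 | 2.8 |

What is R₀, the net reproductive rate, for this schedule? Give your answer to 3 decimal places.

3.973

Survivorship from birth: l_x = s_2·s_3·…·s_x.
  l_2 = 0.59700
  l_3 = 0.42924
  l_4 = 0.22406
  l_5 = 0.12906
  l_6 = 0.10106
R₀ = Σ l_x mₓ:
  age 2: 0.59700 × 1.7 = 1.0149
  age 3: 0.42924 × 3.1 = 1.3306
  age 4: 0.22406 × 4.1 = 0.9186
  age 5: 0.12906 × 3.3 = 0.4259
  age 6: 0.10106 × 2.8 = 0.2830
R₀ = 1.0149 + 1.3306 + 0.9186 + 0.4259 + 0.2830 = 3.9731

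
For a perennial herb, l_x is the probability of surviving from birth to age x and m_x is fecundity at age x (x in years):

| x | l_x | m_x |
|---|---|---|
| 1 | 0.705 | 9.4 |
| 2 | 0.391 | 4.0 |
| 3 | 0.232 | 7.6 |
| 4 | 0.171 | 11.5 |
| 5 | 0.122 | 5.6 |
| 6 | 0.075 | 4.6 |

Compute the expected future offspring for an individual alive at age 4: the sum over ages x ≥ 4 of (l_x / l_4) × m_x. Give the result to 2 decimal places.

l_4 = 0.171. Conditional survival from age 4 to x is l_x / l_4.
  x=4: (0.171/0.171) × 11.5 = 11.5000
  x=5: (0.122/0.171) × 5.6 = 3.9953
  x=6: (0.075/0.171) × 4.6 = 2.0175
Sum = 11.5000 + 3.9953 + 2.0175 = 17.5129

17.51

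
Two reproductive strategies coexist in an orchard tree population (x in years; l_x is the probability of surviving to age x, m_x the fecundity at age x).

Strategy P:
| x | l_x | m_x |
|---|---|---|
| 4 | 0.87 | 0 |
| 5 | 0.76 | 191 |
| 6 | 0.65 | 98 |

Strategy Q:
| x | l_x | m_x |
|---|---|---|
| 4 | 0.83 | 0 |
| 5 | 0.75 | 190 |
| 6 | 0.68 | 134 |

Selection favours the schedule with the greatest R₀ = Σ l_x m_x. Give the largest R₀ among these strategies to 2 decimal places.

Strategy P: R₀ = 0.87×0 + 0.76×191 + 0.65×98 = 208.8600
Strategy Q: R₀ = 0.83×0 + 0.75×190 + 0.68×134 = 233.6200
Highest R₀: strategy Q with 233.6200.

233.62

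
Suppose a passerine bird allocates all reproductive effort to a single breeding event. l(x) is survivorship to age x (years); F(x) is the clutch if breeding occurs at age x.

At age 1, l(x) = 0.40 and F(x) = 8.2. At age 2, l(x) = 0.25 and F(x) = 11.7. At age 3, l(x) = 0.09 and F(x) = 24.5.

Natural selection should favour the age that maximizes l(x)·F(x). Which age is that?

Expected offspring if breeding at age x = l(x) × F(x):
  age 1: 0.40 × 8.2 = 3.280
  age 2: 0.25 × 11.7 = 2.925
  age 3: 0.09 × 24.5 = 2.205
Maximum at age 1 (3.280).

1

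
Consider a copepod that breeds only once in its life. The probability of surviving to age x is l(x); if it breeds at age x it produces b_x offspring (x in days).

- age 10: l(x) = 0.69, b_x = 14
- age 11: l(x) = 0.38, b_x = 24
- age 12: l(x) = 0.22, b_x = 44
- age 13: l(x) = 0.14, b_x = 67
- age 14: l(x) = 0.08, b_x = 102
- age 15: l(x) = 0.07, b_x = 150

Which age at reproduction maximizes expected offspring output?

Expected offspring if breeding at age x = l(x) × b_x:
  age 10: 0.69 × 14 = 9.660
  age 11: 0.38 × 24 = 9.120
  age 12: 0.22 × 44 = 9.680
  age 13: 0.14 × 67 = 9.380
  age 14: 0.08 × 102 = 8.160
  age 15: 0.07 × 150 = 10.500
Maximum at age 15 (10.500).

15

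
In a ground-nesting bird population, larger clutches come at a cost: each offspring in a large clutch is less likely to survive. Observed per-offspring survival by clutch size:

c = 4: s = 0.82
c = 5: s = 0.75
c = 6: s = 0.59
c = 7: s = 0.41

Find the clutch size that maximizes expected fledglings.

5

Expected fledglings = c × s(c):
  c=4: 4 × 0.82 = 3.280
  c=5: 5 × 0.75 = 3.750
  c=6: 6 × 0.59 = 3.540
  c=7: 7 × 0.41 = 2.870
Maximum at c = 5 (3.750 fledglings).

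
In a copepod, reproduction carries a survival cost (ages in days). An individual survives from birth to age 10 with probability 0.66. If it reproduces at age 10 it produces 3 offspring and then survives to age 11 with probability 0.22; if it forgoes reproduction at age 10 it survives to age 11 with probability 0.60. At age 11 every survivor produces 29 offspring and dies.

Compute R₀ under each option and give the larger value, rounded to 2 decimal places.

11.48

breed at age 10: R₀ = 0.66 × (3 + 0.22 × 29) = 0.66 × 9.3800 = 6.1908
delay to age 11: R₀ = 0.66 × (0.60 × 29) = 0.66 × 17.4000 = 11.4840
Higher: delay to age 11 (11.4840).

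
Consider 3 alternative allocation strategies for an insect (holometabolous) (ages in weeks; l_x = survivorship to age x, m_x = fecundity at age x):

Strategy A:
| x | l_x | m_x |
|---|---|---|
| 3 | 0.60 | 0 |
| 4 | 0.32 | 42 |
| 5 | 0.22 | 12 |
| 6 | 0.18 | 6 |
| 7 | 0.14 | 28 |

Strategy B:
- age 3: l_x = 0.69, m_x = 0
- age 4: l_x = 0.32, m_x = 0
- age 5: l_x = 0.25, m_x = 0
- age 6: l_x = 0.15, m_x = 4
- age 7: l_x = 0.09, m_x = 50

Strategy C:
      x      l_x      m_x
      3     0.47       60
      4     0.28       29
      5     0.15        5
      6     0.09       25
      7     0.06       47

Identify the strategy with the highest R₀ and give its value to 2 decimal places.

42.14

Strategy A: R₀ = 0.60×0 + 0.32×42 + 0.22×12 + 0.18×6 + 0.14×28 = 21.0800
Strategy B: R₀ = 0.69×0 + 0.32×0 + 0.25×0 + 0.15×4 + 0.09×50 = 5.1000
Strategy C: R₀ = 0.47×60 + 0.28×29 + 0.15×5 + 0.09×25 + 0.06×47 = 42.1400
Highest R₀: strategy C with 42.1400.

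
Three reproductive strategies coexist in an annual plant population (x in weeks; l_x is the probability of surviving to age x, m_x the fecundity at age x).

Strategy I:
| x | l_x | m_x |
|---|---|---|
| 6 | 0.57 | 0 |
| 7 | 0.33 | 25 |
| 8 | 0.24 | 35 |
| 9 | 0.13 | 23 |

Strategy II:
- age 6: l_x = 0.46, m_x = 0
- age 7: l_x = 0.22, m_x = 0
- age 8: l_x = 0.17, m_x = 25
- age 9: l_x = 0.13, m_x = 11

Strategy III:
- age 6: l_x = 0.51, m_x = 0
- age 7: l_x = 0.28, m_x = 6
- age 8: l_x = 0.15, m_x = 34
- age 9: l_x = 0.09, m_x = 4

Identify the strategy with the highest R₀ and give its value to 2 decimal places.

19.64

Strategy I: R₀ = 0.57×0 + 0.33×25 + 0.24×35 + 0.13×23 = 19.6400
Strategy II: R₀ = 0.46×0 + 0.22×0 + 0.17×25 + 0.13×11 = 5.6800
Strategy III: R₀ = 0.51×0 + 0.28×6 + 0.15×34 + 0.09×4 = 7.1400
Highest R₀: strategy I with 19.6400.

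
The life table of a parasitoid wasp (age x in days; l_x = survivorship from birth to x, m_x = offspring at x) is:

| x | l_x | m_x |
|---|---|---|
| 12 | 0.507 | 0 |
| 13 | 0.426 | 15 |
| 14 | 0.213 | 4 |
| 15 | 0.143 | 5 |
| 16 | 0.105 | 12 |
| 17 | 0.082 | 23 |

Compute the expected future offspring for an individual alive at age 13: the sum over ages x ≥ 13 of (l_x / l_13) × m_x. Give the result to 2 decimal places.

l_13 = 0.426. Conditional survival from age 13 to x is l_x / l_13.
  x=13: (0.426/0.426) × 15 = 15.0000
  x=14: (0.213/0.426) × 4 = 2.0000
  x=15: (0.143/0.426) × 5 = 1.6784
  x=16: (0.105/0.426) × 12 = 2.9577
  x=17: (0.082/0.426) × 23 = 4.4272
Sum = 15.0000 + 2.0000 + 1.6784 + 2.9577 + 4.4272 = 26.0634

26.06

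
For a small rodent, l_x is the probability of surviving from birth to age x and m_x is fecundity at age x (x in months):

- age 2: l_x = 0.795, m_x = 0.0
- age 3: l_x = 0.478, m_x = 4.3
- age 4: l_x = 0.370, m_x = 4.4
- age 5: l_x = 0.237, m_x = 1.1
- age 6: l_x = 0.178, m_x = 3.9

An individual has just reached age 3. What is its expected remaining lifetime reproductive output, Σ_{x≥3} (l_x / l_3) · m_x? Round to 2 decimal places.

9.70

l_3 = 0.478. Conditional survival from age 3 to x is l_x / l_3.
  x=3: (0.478/0.478) × 4.3 = 4.3000
  x=4: (0.370/0.478) × 4.4 = 3.4059
  x=5: (0.237/0.478) × 1.1 = 0.5454
  x=6: (0.178/0.478) × 3.9 = 1.4523
Sum = 4.3000 + 3.4059 + 0.5454 + 1.4523 = 9.7036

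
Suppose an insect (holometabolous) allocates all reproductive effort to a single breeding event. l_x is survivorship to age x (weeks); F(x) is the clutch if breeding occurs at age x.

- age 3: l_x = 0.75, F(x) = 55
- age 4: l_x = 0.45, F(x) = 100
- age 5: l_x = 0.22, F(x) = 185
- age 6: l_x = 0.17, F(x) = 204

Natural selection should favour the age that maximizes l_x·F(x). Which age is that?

4

Expected offspring if breeding at age x = l_x × F(x):
  age 3: 0.75 × 55 = 41.250
  age 4: 0.45 × 100 = 45.000
  age 5: 0.22 × 185 = 40.700
  age 6: 0.17 × 204 = 34.680
Maximum at age 4 (45.000).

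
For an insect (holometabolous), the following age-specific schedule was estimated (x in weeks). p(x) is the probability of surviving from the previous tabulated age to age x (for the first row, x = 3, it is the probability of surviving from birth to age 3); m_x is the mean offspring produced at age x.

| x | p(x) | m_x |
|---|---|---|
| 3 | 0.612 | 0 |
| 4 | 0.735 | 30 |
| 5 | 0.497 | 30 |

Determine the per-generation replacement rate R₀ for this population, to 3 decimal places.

20.201

Survivorship from birth: l_x = p_3·p_4·…·p_x.
  l_3 = 0.61200
  l_4 = 0.44982
  l_5 = 0.22356
R₀ = Σ l_x m_x:
  age 3: 0.61200 × 0 = 0.0000
  age 4: 0.44982 × 30 = 13.4946
  age 5: 0.22356 × 30 = 6.7068
R₀ = 0.0000 + 13.4946 + 6.7068 = 20.2014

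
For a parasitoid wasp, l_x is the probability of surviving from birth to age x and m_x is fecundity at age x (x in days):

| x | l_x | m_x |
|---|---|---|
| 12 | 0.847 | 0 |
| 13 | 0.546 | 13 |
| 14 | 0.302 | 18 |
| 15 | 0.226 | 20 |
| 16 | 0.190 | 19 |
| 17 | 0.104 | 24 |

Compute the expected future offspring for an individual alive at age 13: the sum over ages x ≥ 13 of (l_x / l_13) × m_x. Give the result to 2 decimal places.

l_13 = 0.546. Conditional survival from age 13 to x is l_x / l_13.
  x=13: (0.546/0.546) × 13 = 13.0000
  x=14: (0.302/0.546) × 18 = 9.9560
  x=15: (0.226/0.546) × 20 = 8.2784
  x=16: (0.190/0.546) × 19 = 6.6117
  x=17: (0.104/0.546) × 24 = 4.5714
Sum = 13.0000 + 9.9560 + 8.2784 + 6.6117 + 4.5714 = 42.4176

42.42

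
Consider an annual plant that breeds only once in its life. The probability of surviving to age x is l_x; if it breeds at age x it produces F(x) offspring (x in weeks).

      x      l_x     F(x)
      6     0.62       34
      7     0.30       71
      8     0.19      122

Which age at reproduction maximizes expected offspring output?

8

Expected offspring if breeding at age x = l_x × F(x):
  age 6: 0.62 × 34 = 21.080
  age 7: 0.30 × 71 = 21.300
  age 8: 0.19 × 122 = 23.180
Maximum at age 8 (23.180).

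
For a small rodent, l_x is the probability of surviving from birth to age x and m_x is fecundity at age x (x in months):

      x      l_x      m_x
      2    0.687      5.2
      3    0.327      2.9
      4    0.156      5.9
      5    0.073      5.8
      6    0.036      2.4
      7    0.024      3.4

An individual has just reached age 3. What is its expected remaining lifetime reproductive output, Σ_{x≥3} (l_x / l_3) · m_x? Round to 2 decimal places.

l_3 = 0.327. Conditional survival from age 3 to x is l_x / l_3.
  x=3: (0.327/0.327) × 2.9 = 2.9000
  x=4: (0.156/0.327) × 5.9 = 2.8147
  x=5: (0.073/0.327) × 5.8 = 1.2948
  x=6: (0.036/0.327) × 2.4 = 0.2642
  x=7: (0.024/0.327) × 3.4 = 0.2495
Sum = 2.9000 + 2.8147 + 1.2948 + 0.2642 + 0.2495 = 7.5232

7.52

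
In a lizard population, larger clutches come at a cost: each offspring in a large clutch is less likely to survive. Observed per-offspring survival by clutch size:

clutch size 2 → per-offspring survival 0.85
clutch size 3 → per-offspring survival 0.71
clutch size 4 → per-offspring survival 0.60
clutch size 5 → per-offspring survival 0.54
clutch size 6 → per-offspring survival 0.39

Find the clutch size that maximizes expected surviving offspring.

5

Expected surviving offspring = c × s(c):
  c=2: 2 × 0.85 = 1.700
  c=3: 3 × 0.71 = 2.130
  c=4: 4 × 0.60 = 2.400
  c=5: 5 × 0.54 = 2.700
  c=6: 6 × 0.39 = 2.340
Maximum at c = 5 (2.700 surviving offspring).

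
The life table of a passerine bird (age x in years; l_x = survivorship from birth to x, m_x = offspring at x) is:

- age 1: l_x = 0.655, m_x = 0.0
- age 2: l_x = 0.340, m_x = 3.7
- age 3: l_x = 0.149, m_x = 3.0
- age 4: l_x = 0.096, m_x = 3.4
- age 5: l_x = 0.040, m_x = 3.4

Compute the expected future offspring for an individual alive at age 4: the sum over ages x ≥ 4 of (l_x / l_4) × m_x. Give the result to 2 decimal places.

4.82

l_4 = 0.096. Conditional survival from age 4 to x is l_x / l_4.
  x=4: (0.096/0.096) × 3.4 = 3.4000
  x=5: (0.040/0.096) × 3.4 = 1.4167
Sum = 3.4000 + 1.4167 = 4.8167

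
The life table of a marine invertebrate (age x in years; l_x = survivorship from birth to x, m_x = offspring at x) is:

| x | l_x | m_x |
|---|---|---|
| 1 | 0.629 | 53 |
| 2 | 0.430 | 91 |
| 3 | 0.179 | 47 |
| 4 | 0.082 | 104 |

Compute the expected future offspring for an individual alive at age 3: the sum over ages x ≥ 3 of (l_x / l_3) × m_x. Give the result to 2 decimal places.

l_3 = 0.179. Conditional survival from age 3 to x is l_x / l_3.
  x=3: (0.179/0.179) × 47 = 47.0000
  x=4: (0.082/0.179) × 104 = 47.6425
Sum = 47.0000 + 47.6425 = 94.6425

94.64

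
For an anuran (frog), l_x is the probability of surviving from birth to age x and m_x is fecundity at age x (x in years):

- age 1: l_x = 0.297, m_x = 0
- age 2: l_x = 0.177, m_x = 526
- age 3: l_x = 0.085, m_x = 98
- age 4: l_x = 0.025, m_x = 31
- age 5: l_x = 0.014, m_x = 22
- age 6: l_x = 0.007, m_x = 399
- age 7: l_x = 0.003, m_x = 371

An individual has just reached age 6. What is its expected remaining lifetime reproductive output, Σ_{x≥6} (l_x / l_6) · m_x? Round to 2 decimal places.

558.00

l_6 = 0.007. Conditional survival from age 6 to x is l_x / l_6.
  x=6: (0.007/0.007) × 399 = 399.0000
  x=7: (0.003/0.007) × 371 = 159.0000
Sum = 399.0000 + 159.0000 = 558.0000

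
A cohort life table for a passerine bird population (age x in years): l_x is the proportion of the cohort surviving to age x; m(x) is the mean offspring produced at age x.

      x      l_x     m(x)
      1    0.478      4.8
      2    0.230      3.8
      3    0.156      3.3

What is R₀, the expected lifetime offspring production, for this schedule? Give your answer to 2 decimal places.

R₀ = Σ l_x m(x):
  age 1: 0.478 × 4.8 = 2.2944
  age 2: 0.230 × 3.8 = 0.8740
  age 3: 0.156 × 3.3 = 0.5148
R₀ = 2.2944 + 0.8740 + 0.5148 = 3.6832

3.68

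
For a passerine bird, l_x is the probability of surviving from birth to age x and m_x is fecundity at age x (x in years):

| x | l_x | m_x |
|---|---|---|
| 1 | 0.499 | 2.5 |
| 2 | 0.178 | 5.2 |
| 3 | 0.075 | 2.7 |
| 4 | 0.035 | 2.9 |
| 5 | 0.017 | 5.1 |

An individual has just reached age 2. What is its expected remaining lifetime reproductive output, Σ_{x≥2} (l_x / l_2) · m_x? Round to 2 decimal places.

7.39

l_2 = 0.178. Conditional survival from age 2 to x is l_x / l_2.
  x=2: (0.178/0.178) × 5.2 = 5.2000
  x=3: (0.075/0.178) × 2.7 = 1.1376
  x=4: (0.035/0.178) × 2.9 = 0.5702
  x=5: (0.017/0.178) × 5.1 = 0.4871
Sum = 5.2000 + 1.1376 + 0.5702 + 0.4871 = 7.3949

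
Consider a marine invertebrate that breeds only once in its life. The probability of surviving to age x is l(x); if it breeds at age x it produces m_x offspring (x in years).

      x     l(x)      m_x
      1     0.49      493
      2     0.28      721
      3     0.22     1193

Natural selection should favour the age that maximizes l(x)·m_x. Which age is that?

3

Expected offspring if breeding at age x = l(x) × m_x:
  age 1: 0.49 × 493 = 241.570
  age 2: 0.28 × 721 = 201.880
  age 3: 0.22 × 1193 = 262.460
Maximum at age 3 (262.460).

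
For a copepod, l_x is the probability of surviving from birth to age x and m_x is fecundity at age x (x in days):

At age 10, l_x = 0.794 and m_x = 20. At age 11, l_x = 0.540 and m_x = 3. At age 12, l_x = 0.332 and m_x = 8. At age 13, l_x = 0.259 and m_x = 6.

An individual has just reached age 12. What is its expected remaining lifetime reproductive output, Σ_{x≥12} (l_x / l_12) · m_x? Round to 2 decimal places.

12.68

l_12 = 0.332. Conditional survival from age 12 to x is l_x / l_12.
  x=12: (0.332/0.332) × 8 = 8.0000
  x=13: (0.259/0.332) × 6 = 4.6807
Sum = 8.0000 + 4.6807 = 12.6807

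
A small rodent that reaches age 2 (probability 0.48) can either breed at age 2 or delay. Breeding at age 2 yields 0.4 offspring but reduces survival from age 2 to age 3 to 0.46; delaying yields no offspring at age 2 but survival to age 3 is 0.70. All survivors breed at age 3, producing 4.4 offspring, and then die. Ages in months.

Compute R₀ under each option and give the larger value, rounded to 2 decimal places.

1.48

breed at age 2: R₀ = 0.48 × (0.4 + 0.46 × 4.4) = 0.48 × 2.4240 = 1.1635
delay to age 3: R₀ = 0.48 × (0.70 × 4.4) = 0.48 × 3.0800 = 1.4784
Higher: delay to age 3 (1.4784).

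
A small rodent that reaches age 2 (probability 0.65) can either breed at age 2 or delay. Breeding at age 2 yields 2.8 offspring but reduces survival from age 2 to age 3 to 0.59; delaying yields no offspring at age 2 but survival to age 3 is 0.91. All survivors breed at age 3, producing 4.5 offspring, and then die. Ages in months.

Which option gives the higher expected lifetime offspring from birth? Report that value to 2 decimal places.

breed at age 2: R₀ = 0.65 × (2.8 + 0.59 × 4.5) = 0.65 × 5.4550 = 3.5457
delay to age 3: R₀ = 0.65 × (0.91 × 4.5) = 0.65 × 4.0950 = 2.6618
Higher: breed at age 2 (3.5457).

3.55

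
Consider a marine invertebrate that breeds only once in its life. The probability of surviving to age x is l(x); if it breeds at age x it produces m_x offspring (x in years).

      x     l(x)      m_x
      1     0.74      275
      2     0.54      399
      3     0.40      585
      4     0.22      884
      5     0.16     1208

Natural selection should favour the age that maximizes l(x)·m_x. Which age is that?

3

Expected offspring if breeding at age x = l(x) × m_x:
  age 1: 0.74 × 275 = 203.500
  age 2: 0.54 × 399 = 215.460
  age 3: 0.40 × 585 = 234.000
  age 4: 0.22 × 884 = 194.480
  age 5: 0.16 × 1208 = 193.280
Maximum at age 3 (234.000).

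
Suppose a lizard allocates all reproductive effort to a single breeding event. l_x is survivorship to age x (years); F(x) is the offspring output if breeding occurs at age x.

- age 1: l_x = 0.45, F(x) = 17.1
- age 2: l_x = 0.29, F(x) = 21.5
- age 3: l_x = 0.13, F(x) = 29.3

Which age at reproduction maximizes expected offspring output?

Expected offspring if breeding at age x = l_x × F(x):
  age 1: 0.45 × 17.1 = 7.695
  age 2: 0.29 × 21.5 = 6.235
  age 3: 0.13 × 29.3 = 3.809
Maximum at age 1 (7.695).

1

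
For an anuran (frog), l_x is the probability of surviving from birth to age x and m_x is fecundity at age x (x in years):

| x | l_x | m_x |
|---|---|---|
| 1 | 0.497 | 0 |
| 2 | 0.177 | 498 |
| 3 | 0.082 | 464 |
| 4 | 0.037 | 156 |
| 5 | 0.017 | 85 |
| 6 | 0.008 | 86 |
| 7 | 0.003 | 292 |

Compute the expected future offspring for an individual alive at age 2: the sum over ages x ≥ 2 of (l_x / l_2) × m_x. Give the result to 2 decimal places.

l_2 = 0.177. Conditional survival from age 2 to x is l_x / l_2.
  x=2: (0.177/0.177) × 498 = 498.0000
  x=3: (0.082/0.177) × 464 = 214.9605
  x=4: (0.037/0.177) × 156 = 32.6102
  x=5: (0.017/0.177) × 85 = 8.1638
  x=6: (0.008/0.177) × 86 = 3.8870
  x=7: (0.003/0.177) × 292 = 4.9492
Sum = 498.0000 + 214.9605 + 32.6102 + 8.1638 + 3.8870 + 4.9492 = 762.5706

762.57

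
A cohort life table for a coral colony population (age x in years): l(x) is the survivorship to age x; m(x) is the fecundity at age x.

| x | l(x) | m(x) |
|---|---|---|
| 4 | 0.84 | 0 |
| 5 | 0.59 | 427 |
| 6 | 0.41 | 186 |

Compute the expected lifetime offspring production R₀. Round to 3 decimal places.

328.190

R₀ = Σ l(x) m(x):
  age 4: 0.84 × 0 = 0.0000
  age 5: 0.59 × 427 = 251.9300
  age 6: 0.41 × 186 = 76.2600
R₀ = 0.0000 + 251.9300 + 76.2600 = 328.1900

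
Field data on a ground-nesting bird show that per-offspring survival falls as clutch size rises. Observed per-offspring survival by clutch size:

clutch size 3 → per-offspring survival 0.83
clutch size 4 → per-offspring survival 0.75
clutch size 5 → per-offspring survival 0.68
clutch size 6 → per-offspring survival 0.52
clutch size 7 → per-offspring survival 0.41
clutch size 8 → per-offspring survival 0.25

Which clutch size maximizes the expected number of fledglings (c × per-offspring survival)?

Expected fledglings = c × s(c):
  c=3: 3 × 0.83 = 2.490
  c=4: 4 × 0.75 = 3.000
  c=5: 5 × 0.68 = 3.400
  c=6: 6 × 0.52 = 3.120
  c=7: 7 × 0.41 = 2.870
  c=8: 8 × 0.25 = 2.000
Maximum at c = 5 (3.400 fledglings).

5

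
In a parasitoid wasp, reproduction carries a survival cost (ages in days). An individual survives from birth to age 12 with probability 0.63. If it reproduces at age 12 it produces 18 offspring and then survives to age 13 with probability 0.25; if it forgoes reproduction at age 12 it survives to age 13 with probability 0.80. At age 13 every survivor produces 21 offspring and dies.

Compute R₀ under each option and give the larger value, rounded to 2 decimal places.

breed at age 12: R₀ = 0.63 × (18 + 0.25 × 21) = 0.63 × 23.2500 = 14.6475
delay to age 13: R₀ = 0.63 × (0.80 × 21) = 0.63 × 16.8000 = 10.5840
Higher: breed at age 12 (14.6475).

14.65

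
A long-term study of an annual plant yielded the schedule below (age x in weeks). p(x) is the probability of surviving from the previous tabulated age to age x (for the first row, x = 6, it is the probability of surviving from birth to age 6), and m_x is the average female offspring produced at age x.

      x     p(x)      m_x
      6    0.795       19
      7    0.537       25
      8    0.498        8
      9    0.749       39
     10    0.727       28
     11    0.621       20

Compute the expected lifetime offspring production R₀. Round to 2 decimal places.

38.37

Survivorship from birth: l_x = p_6·p_7·…·p_x.
  l_6 = 0.79500
  l_7 = 0.42692
  l_8 = 0.21260
  l_9 = 0.15924
  l_10 = 0.11577
  l_11 = 0.07189
R₀ = Σ l_x m_x:
  age 6: 0.79500 × 19 = 15.1050
  age 7: 0.42692 × 25 = 10.6730
  age 8: 0.21260 × 8 = 1.7008
  age 9: 0.15924 × 39 = 6.2104
  age 10: 0.11577 × 28 = 3.2416
  age 11: 0.07189 × 20 = 1.4378
R₀ = 15.1050 + 10.6730 + 1.7008 + 6.2104 + 3.2416 + 1.4378 = 38.3685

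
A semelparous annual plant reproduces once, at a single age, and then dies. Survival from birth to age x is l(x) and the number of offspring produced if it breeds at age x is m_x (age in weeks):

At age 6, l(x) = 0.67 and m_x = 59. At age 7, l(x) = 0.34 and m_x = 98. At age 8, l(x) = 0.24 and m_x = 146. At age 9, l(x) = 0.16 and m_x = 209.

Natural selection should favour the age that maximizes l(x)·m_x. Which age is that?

Expected offspring if breeding at age x = l(x) × m_x:
  age 6: 0.67 × 59 = 39.530
  age 7: 0.34 × 98 = 33.320
  age 8: 0.24 × 146 = 35.040
  age 9: 0.16 × 209 = 33.440
Maximum at age 6 (39.530).

6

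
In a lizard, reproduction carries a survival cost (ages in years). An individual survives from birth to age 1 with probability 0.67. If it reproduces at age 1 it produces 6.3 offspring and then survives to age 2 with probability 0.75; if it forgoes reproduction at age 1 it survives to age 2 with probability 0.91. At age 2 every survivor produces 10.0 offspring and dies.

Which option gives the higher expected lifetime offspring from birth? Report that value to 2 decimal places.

breed at age 1: R₀ = 0.67 × (6.3 + 0.75 × 10.0) = 0.67 × 13.8000 = 9.2460
delay to age 2: R₀ = 0.67 × (0.91 × 10.0) = 0.67 × 9.1000 = 6.0970
Higher: breed at age 1 (9.2460).

9.25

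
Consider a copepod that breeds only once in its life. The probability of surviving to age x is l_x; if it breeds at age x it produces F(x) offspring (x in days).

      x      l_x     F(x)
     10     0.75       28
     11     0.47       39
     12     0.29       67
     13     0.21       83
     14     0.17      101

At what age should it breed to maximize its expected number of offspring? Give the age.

Expected offspring if breeding at age x = l_x × F(x):
  age 10: 0.75 × 28 = 21.000
  age 11: 0.47 × 39 = 18.330
  age 12: 0.29 × 67 = 19.430
  age 13: 0.21 × 83 = 17.430
  age 14: 0.17 × 101 = 17.170
Maximum at age 10 (21.000).

10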